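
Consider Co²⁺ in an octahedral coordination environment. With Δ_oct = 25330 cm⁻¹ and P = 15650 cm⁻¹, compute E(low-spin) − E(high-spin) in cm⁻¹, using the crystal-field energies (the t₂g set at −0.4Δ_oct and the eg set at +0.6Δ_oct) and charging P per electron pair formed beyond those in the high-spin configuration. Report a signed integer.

-9680

Co is in group 9, so Co²⁺ is d⁷ (9 − 2 = 7).
High-spin d⁷ fills as t₂g⁵ eg² with CFSE 5(−0.4) + 2(+0.6) = -0.8Δ_oct = -20264 cm⁻¹.
Low-spin: t₂g⁶ eg¹, orbital CFSE = -1.8Δ_oct = -45594 cm⁻¹; plus 1 excess pair × P = +15650 cm⁻¹; total -29944 cm⁻¹.
The difference is -29944 − (-20264) = -9680 cm⁻¹, so low-spin lies lower.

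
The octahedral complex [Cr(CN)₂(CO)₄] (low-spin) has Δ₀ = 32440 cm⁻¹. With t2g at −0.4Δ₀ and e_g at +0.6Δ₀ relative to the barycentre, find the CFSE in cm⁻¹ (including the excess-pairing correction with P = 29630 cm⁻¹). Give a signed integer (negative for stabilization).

Ligand charges: 2×(-1) from CN⁻ and 4×(+0) from CO sum to -2; with overall charge +0, Cr is +2.
Cr is in group 6, so Cr²⁺ is d⁴ (6 − 2 = 4).
Electron filling gives t2g^4 e_g^0.
The orbital stabilization is -1.6Δ₀ = -1.6 × 32440 = -51904 cm⁻¹.
Pairing penalty: 1 pair vs 0 in the high-spin reference → 1 extra × P = 29630 cm⁻¹.
Net CFSE = -51904 + 29630 = -22274 cm⁻¹.

-22274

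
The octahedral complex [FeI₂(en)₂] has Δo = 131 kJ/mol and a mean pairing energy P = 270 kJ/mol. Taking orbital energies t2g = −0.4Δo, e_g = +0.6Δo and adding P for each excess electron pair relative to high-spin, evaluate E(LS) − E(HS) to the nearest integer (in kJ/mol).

Ligand charges: 2×(-1) from I⁻ and 2×(+0) from en sum to -2; with overall charge +0, Fe is +2.
Group 8 minus oxidation state +2 gives a d⁶ configuration for Fe²⁺.
High-spin: t2g^4 e_g^2, CFSE = -0.4Δo = -52 kJ/mol.
Low-spin t2g^6 e_g^0 gives -2.4Δo = -314 kJ/mol, but forming 2 extra pairs costs 2P = 540 kJ/mol, so E(LS) = -314 + 540 = 226 kJ/mol.
Thus E(LS) − E(HS) = 278 kJ/mol.

278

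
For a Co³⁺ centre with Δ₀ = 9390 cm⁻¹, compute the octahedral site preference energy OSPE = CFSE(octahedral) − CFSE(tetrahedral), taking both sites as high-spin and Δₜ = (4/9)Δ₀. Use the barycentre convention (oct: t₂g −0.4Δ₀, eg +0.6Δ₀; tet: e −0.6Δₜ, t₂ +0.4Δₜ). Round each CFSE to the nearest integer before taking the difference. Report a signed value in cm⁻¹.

Co is in group 9, so Co³⁺ is d⁶ (9 − 3 = 6).
Octahedral (high-spin): t2g^4 e_g^2, CFSE = 4(−0.4) + 2(+0.6) = -0.4Δ₀ = -0.4 × 9390 = -3756 cm⁻¹.
Tetrahedral e^3 t2^3 gives -0.6Δₜ = -0.6 × (4/9) × 9390 = -2504 cm⁻¹.
Subtracting, OSPE = -3756 − (-2504) = -1252 cm⁻¹.

-1252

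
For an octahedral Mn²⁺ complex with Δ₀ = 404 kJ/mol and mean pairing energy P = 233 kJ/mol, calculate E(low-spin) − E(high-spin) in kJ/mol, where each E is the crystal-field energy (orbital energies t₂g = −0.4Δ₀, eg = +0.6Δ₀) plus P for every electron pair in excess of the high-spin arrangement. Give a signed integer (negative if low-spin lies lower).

-342

Mn is in group 7, so Mn²⁺ is d⁵ (7 − 2 = 5).
In the high-spin limit (t₂g³ eg²) the orbital term is 0.0Δ₀ = 0 kJ/mol, with no excess pairing.
Low-spin: t₂g⁵ eg⁰, orbital CFSE = -2.0Δ₀ = -808 kJ/mol; plus 2 excess pairs × P = +466 kJ/mol; total -342 kJ/mol.
The difference is -342 − (0) = -342 kJ/mol, so low-spin lies lower.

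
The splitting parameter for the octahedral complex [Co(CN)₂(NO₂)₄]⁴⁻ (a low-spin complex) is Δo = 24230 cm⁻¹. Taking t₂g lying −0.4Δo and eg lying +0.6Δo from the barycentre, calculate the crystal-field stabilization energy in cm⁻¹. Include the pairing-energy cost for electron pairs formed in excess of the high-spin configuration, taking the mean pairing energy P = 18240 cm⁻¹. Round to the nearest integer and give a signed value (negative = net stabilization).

Ligand charges: 2×(-1) from CN⁻ and 4×(-1) from NO₂⁻ sum to -6; with overall charge -4, Co is +2.
Group 9 minus oxidation state +2 gives a d⁷ configuration for Co²⁺.
Electron filling gives t₂g⁶ eg¹.
CFSE(orbital) = 6×(-0.4Δo) + 1×(0.6Δo) = -1.8Δo; with Δo = 24230 cm⁻¹ that is -43614 cm⁻¹.
High-spin d⁷ would be t₂g⁵ eg² with 2 pairs; low-spin has 3, so 1 excess pair costs +1P = +18240 cm⁻¹.
Overall CFSE = -43614 + 18240 = -25374 cm⁻¹.

-25374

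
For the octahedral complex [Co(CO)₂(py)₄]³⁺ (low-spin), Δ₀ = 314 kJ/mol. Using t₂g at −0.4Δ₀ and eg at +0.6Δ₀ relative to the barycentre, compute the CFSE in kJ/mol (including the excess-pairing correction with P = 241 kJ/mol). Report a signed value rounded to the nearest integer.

Ligand charges: 2×(+0) from CO and 4×(+0) from py sum to +0; with overall charge +3, Co is +3.
Co sits in group 9; removing 3 electrons leaves Co³⁺ with 9 − 3 = 6 d electrons.
Configuration: t₂g⁶ eg⁰.
CFSE(orbital) = 6×(-0.4Δ₀) + 0×(0.6Δ₀) = -2.4Δ₀; with Δ₀ = 314 kJ/mol that is -754 kJ/mol.
Relative to high-spin t₂g⁴ eg² (1 paired), the low-spin configuration has 2 additional pairs, contributing +2 × 241 = +482 kJ/mol.
Net CFSE = -754 + 482 = -272 kJ/mol.

-272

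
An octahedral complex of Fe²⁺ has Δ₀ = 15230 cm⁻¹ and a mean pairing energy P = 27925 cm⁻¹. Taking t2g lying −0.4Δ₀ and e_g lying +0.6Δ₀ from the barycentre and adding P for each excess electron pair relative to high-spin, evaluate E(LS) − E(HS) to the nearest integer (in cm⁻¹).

Fe²⁺: group 8, so d-count = 8 − 2 = 6.
In the high-spin limit (t2g^4 e_g^2) the orbital term is -0.4Δ₀ = -6092 cm⁻¹, with no excess pairing.
Low-spin: t2g^6 e_g^0, orbital CFSE = -2.4Δ₀ = -36552 cm⁻¹; plus 2 excess pairs × P = +55850 cm⁻¹; total 19298 cm⁻¹.
E(LS) − E(HS) = 19298 − (-6092) = 25390 cm⁻¹.

25390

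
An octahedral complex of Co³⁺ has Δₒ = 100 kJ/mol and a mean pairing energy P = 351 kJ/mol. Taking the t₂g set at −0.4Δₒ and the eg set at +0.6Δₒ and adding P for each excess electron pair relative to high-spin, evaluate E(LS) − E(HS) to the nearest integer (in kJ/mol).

Co is in group 9, so Co³⁺ is d⁶ (9 − 3 = 6).
High-spin d⁶ fills as t₂g⁴ eg² with CFSE 4(−0.4) + 2(+0.6) = -0.4Δₒ = -40 kJ/mol.
For low-spin the configuration is t₂g⁶ eg⁰: orbital energy -2.4 × 100 = -240 kJ/mol, and 2 additional pairs relative to high-spin add 702 kJ/mol, giving 462 kJ/mol.
E(LS) − E(HS) = 462 − (-40) = 502 kJ/mol.

502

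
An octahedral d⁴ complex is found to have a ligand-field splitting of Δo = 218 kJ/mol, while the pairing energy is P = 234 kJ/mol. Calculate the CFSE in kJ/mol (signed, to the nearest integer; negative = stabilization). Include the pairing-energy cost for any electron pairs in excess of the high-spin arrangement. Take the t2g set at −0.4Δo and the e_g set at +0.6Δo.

Since Δo = 218 kJ/mol < P = 234 kJ/mol, the complex adopts the high-spin configuration.
Filling d⁴ accordingly: t2g^3 e_g^1.
Orbital CFSE = -0.6Δo = -0.6 × 218 = -131 kJ/mol.
High-spin has no excess pairs, so no pairing correction applies.

-131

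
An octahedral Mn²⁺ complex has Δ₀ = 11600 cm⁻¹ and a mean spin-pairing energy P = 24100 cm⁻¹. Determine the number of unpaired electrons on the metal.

Group 7 minus oxidation state +2 gives a d⁵ configuration for Mn²⁺.
Δ₀ < P, so pairing is avoided: the ground state is high-spin.
That gives t₂g³ eg².
Unpaired electrons: 5.

5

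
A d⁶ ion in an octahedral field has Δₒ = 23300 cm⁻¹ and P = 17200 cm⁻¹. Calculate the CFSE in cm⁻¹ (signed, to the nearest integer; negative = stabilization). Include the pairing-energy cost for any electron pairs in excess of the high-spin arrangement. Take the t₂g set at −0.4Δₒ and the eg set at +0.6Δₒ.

-21520

Δₒ > P, so pairing is preferred: the ground state is low-spin.
That gives t₂g⁶ eg⁰.
Orbital CFSE = -2.4Δₒ = -2.4 × 23300 = -55920 cm⁻¹.
Excess pairs vs high-spin: 3 − 1 = 2; pairing cost = +34400 cm⁻¹.
Net CFSE = -55920 + 34400 = -21520 cm⁻¹.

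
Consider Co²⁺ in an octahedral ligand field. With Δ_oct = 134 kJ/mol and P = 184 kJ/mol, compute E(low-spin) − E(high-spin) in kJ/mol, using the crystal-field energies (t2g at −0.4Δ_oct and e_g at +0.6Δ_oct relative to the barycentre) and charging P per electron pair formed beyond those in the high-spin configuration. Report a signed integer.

50

Group 9 minus oxidation state +2 gives a d⁷ configuration for Co²⁺.
High-spin d⁷ fills as t2g^5 e_g^2 with CFSE 5(−0.4) + 2(+0.6) = -0.8Δ_oct = -107 kJ/mol.
Low-spin t2g^6 e_g^1 gives -1.8Δ_oct = -241 kJ/mol, but forming 1 extra pair costs 1P = 184 kJ/mol, so E(LS) = -241 + 184 = -57 kJ/mol.
The difference is -57 − (-107) = 50 kJ/mol, so high-spin lies lower.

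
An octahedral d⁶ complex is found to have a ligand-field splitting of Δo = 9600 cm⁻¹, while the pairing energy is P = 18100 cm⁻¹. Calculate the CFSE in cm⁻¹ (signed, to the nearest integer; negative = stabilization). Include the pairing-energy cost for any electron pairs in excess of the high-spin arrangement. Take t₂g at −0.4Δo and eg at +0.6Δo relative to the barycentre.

-3840

With Δo < P the complex is high-spin.
Configuration: t₂g⁴ eg².
Orbital CFSE = -0.4Δo = -0.4 × 9600 = -3840 cm⁻¹.
High-spin has no excess pairs, so no pairing correction applies.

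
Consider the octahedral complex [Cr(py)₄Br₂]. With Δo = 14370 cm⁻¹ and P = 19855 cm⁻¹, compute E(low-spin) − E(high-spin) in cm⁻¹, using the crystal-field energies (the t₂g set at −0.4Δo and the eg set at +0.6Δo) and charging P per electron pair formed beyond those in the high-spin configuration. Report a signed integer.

5485

Ligand charges: 4×(+0) from py and 2×(-1) from Br⁻ sum to -2; with overall charge +0, Cr is +2.
Group 6 minus oxidation state +2 gives a d⁴ configuration for Cr²⁺.
In the high-spin limit (t₂g³ eg¹) the orbital term is -0.6Δo = -8622 cm⁻¹, with no excess pairing.
For low-spin the configuration is t₂g⁴ eg⁰: orbital energy -1.6 × 14370 = -22992 cm⁻¹, and 1 additional pair relative to high-spin adds 19855 cm⁻¹, giving -3137 cm⁻¹.
Thus E(LS) − E(HS) = 5485 cm⁻¹.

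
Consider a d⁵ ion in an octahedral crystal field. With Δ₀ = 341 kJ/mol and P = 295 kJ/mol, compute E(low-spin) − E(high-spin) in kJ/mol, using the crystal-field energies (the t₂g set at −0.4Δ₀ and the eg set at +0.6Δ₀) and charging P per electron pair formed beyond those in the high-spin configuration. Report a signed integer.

High-spin d⁵ fills as t₂g³ eg² with CFSE 3(−0.4) + 2(+0.6) = 0.0Δ₀ = 0 kJ/mol.
Low-spin t₂g⁵ eg⁰ gives -2.0Δ₀ = -682 kJ/mol, but forming 2 extra pairs costs 2P = 590 kJ/mol, so E(LS) = -682 + 590 = -92 kJ/mol.
E(LS) − E(HS) = -92 − (0) = -92 kJ/mol.

-92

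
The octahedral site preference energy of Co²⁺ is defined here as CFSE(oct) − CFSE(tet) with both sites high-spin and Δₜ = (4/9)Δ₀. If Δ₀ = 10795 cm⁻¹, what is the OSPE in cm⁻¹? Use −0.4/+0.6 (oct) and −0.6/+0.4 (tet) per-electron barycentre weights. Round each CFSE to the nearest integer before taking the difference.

-2879

Co²⁺: group 9, so d-count = 9 − 2 = 7.
Octahedral high-spin t2g^5 e_g^2: CFSE = -0.8 × 10795 = -8636 cm⁻¹.
Tetrahedral: e^4 t2^3, CFSE = 4(−0.6) + 3(+0.4) = -1.2Δₜ = -1.2 × (4/9) × 10795 = -5757 cm⁻¹.
OSPE = -8636 − (-5757) = -2879 cm⁻¹.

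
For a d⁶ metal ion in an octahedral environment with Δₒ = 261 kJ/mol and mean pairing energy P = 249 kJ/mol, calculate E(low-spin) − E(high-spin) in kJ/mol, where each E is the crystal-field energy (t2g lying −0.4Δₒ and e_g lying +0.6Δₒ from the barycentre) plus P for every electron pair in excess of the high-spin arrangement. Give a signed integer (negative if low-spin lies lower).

-24

In the high-spin limit (t2g^4 e_g^2) the orbital term is -0.4Δₒ = -104 kJ/mol, with no excess pairing.
Low-spin: t2g^6 e_g^0, orbital CFSE = -2.4Δₒ = -626 kJ/mol; plus 2 excess pairs × P = +498 kJ/mol; total -128 kJ/mol.
E(LS) − E(HS) = -128 − (-104) = -24 kJ/mol.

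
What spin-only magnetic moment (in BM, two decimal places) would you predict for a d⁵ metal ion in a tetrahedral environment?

5.92 BM

Tetrahedral splitting is small, so the complex is high-spin.
Configuration: e^2 t2^3 → 5 unpaired electrons.
μ(spin-only) = √[5(5+2)] = √35 ≈ 5.92 BM.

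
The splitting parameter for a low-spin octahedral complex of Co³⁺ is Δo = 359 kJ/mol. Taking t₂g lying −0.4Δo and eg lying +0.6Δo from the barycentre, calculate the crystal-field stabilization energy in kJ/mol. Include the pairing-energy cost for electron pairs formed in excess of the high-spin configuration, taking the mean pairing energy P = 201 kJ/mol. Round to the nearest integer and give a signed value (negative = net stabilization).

-460

Co³⁺: group 9, so d-count = 9 − 3 = 6.
Electron filling gives t₂g⁶ eg⁰.
Orbital CFSE = 6(-0.4) + 0(0.6) = -2.4Δo = -2.4 × 359 = -862 kJ/mol.
High-spin d⁶ would be t₂g⁴ eg² with 1 pair; low-spin has 3, so 2 excess pairs cost +2P = +402 kJ/mol.
Combining: -862 + 402 = -460 kJ/mol.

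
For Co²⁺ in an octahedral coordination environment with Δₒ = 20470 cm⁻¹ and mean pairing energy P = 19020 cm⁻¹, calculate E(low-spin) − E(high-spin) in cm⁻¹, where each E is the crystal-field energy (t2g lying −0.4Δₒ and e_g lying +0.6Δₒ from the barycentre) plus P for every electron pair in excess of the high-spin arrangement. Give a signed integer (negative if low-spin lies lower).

Co²⁺: group 9, so d-count = 9 − 2 = 7.
High-spin d⁷ fills as t2g^5 e_g^2 with CFSE 5(−0.4) + 2(+0.6) = -0.8Δₒ = -16376 cm⁻¹.
Low-spin t2g^6 e_g^1 gives -1.8Δₒ = -36846 cm⁻¹, but forming 1 extra pair costs 1P = 19020 cm⁻¹, so E(LS) = -36846 + 19020 = -17826 cm⁻¹.
The difference is -17826 − (-16376) = -1450 cm⁻¹, so low-spin lies lower.

-1450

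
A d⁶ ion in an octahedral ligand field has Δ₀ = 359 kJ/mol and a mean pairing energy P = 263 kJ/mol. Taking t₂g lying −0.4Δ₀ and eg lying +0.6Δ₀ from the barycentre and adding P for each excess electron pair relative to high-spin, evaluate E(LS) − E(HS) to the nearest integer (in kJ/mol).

-192

High-spin: t₂g⁴ eg², CFSE = -0.4Δ₀ = -144 kJ/mol.
For low-spin the configuration is t₂g⁶ eg⁰: orbital energy -2.4 × 359 = -862 kJ/mol, and 2 additional pairs relative to high-spin add 526 kJ/mol, giving -336 kJ/mol.
E(LS) − E(HS) = -336 − (-144) = -192 kJ/mol.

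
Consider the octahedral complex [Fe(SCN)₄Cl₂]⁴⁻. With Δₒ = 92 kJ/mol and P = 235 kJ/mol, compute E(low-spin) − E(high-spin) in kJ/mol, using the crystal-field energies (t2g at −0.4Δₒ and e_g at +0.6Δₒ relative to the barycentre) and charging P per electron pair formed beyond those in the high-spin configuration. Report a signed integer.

Ligand charges: 4×(-1) from SCN⁻ and 2×(-1) from Cl⁻ sum to -6; with overall charge -4, Fe is +2.
Group 8 minus oxidation state +2 gives a d⁶ configuration for Fe²⁺.
In the high-spin limit (t2g^4 e_g^2) the orbital term is -0.4Δₒ = -37 kJ/mol, with no excess pairing.
Low-spin t2g^6 e_g^0 gives -2.4Δₒ = -221 kJ/mol, but forming 2 extra pairs costs 2P = 470 kJ/mol, so E(LS) = -221 + 470 = 249 kJ/mol.
Thus E(LS) − E(HS) = 286 kJ/mol.

286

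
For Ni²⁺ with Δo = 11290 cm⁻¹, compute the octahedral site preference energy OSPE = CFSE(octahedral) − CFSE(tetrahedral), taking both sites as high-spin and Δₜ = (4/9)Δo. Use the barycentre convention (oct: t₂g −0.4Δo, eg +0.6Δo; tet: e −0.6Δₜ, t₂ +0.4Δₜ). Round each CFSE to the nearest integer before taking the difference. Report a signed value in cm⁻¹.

-9534

Ni is in group 10, so Ni²⁺ is d⁸ (10 − 2 = 8).
Octahedral high-spin t₂g⁶ eg²: CFSE = -1.2 × 11290 = -13548 cm⁻¹.
Tetrahedral: e⁴ t₂⁴, CFSE = 4(−0.6) + 4(+0.4) = -0.8Δₜ = -0.8 × (4/9) × 11290 = -4014 cm⁻¹.
OSPE = CFSE(oct) − CFSE(tet) = -13548 − (-4014) = -9534 cm⁻¹.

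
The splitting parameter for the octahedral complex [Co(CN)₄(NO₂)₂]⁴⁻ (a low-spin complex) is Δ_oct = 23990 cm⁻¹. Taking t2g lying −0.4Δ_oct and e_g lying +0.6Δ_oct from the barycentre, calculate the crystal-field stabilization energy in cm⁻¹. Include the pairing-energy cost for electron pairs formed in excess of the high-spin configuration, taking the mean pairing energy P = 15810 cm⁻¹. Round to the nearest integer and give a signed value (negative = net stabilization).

Ligand charges: 4×(-1) from CN⁻ and 2×(-1) from NO₂⁻ sum to -6; with overall charge -4, Co is +2.
Co²⁺: group 9, so d-count = 9 − 2 = 7.
Electron filling gives t2g^6 e_g^1.
Orbital CFSE = 6(-0.4) + 1(0.6) = -1.8Δ_oct = -1.8 × 23990 = -43182 cm⁻¹.
Pairing penalty: 3 pairs vs 2 in the high-spin reference → 1 extra × P = 15810 cm⁻¹.
Net CFSE = -43182 + 15810 = -27372 cm⁻¹.

-27372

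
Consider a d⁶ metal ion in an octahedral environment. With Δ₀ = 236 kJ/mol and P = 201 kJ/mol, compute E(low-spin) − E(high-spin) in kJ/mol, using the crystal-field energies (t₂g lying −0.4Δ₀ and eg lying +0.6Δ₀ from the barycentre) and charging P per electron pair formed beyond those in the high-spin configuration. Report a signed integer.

-70

High-spin d⁶ fills as t₂g⁴ eg² with CFSE 4(−0.4) + 2(+0.6) = -0.4Δ₀ = -94 kJ/mol.
For low-spin the configuration is t₂g⁶ eg⁰: orbital energy -2.4 × 236 = -566 kJ/mol, and 2 additional pairs relative to high-spin add 402 kJ/mol, giving -164 kJ/mol.
The difference is -164 − (-94) = -70 kJ/mol, so low-spin lies lower.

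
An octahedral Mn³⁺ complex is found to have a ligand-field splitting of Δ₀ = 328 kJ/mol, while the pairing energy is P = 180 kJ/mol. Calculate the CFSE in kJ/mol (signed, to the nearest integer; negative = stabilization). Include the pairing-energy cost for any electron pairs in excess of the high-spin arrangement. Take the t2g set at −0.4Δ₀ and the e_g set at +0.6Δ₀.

Mn is in group 7, so Mn³⁺ is d⁴ (7 − 3 = 4).
Δ₀ > P, so pairing is preferred: the ground state is low-spin.
Filling d⁴ accordingly: t2g^4 e_g^0.
Orbital CFSE = -1.6Δ₀ = -1.6 × 328 = -525 kJ/mol.
Excess pairs vs high-spin: 1 − 0 = 1; pairing cost = +180 kJ/mol.
Net CFSE = -525 + 180 = -345 kJ/mol.

-345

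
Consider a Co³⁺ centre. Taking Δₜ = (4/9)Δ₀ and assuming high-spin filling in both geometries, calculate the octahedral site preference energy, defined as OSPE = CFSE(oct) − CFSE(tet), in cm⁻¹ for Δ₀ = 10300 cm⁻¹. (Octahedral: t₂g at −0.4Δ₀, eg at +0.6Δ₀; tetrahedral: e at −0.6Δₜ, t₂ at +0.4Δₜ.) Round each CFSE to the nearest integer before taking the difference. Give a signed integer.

Co is in group 9, so Co³⁺ is d⁶ (9 − 3 = 6).
Octahedral (high-spin): t2g^4 e_g^2, CFSE = 4(−0.4) + 2(+0.6) = -0.4Δ₀ = -0.4 × 10300 = -4120 cm⁻¹.
In a tetrahedral site the filling is e^3 t2^3: CFSE(tet) = -0.6Δₜ = -0.6 × (4/9)(10300) = -2747 cm⁻¹.
OSPE = CFSE(oct) − CFSE(tet) = -4120 − (-2747) = -1373 cm⁻¹.

-1373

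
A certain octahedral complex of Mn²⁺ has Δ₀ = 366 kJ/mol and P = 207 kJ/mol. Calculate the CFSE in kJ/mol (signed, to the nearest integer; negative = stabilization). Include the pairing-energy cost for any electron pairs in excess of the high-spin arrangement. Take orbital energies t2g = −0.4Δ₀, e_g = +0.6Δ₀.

Mn²⁺: group 7, so d-count = 7 − 2 = 5.
Δ₀ > P, so pairing is preferred: the ground state is low-spin.
Configuration: t2g^5 e_g^0.
Orbital CFSE = -2.0Δ₀ = -2.0 × 366 = -732 kJ/mol.
Excess pairs vs high-spin: 2 − 0 = 2; pairing cost = +414 kJ/mol.
Net CFSE = -732 + 414 = -318 kJ/mol.

-318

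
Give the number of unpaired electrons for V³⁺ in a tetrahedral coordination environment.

V³⁺: group 5, so d-count = 5 − 3 = 2.
Tetrahedral splitting is small, so the complex is high-spin.
Configuration: e² t₂⁰, giving 2 unpaired electrons.

2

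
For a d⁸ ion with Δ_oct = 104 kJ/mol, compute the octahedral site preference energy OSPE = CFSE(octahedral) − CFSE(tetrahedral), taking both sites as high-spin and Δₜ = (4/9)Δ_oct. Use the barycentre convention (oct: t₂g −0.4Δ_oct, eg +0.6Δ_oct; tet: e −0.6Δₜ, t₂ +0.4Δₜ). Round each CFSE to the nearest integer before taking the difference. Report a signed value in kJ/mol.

-88

Octahedral high-spin t₂g⁶ eg²: CFSE = -1.2 × 104 = -125 kJ/mol.
Tetrahedral: e⁴ t₂⁴, CFSE = 4(−0.6) + 4(+0.4) = -0.8Δₜ = -0.8 × (4/9) × 104 = -37 kJ/mol.
OSPE = -125 − (-37) = -88 kJ/mol.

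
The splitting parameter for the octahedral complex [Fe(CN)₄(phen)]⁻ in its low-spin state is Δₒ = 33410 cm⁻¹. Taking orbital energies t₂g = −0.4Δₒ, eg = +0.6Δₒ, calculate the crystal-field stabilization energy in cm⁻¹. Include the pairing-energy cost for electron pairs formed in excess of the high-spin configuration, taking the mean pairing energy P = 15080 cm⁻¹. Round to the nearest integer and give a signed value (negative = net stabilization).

-36660

Ligand charges: 4×(-1) from CN⁻ and 1×(+0) from phen sum to -4; with overall charge -1, Fe is +3.
Fe sits in group 8; removing 3 electrons leaves Fe³⁺ with 8 − 3 = 5 d electrons.
The d⁵ electrons fill as t₂g⁵ eg⁰.
The orbital stabilization is -2.0Δₒ = -2.0 × 33410 = -66820 cm⁻¹.
Pairing penalty: 2 pairs vs 0 in the high-spin reference → 2 extra × P = 30160 cm⁻¹.
Net CFSE = -66820 + 30160 = -36660 cm⁻¹.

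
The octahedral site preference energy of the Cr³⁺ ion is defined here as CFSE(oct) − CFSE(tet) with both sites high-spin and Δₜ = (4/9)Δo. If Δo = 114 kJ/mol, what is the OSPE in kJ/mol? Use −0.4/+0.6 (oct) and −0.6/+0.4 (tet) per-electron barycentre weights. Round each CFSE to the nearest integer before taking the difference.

Cr sits in group 6; removing 3 electrons leaves Cr³⁺ with 6 − 3 = 3 d electrons.
In an octahedral site d³ (HS) is t2g^3 e_g^0, giving CFSE(oct) = -1.2Δo = -137 kJ/mol.
Tetrahedral: e^2 t2^1, CFSE = 2(−0.6) + 1(+0.4) = -0.8Δₜ = -0.8 × (4/9) × 114 = -41 kJ/mol.
Subtracting, OSPE = -137 − (-41) = -96 kJ/mol.

-96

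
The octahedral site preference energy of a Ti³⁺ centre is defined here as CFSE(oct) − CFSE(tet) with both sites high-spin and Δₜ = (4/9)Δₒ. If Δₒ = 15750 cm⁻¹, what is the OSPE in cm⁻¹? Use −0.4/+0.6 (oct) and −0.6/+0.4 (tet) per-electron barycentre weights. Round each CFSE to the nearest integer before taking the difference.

Ti³⁺: group 4, so d-count = 4 − 3 = 1.
Octahedral high-spin t₂g¹ eg⁰: CFSE = -0.4 × 15750 = -6300 cm⁻¹.
Tetrahedral: e¹ t₂⁰, CFSE = 1(−0.6) + 0(+0.4) = -0.6Δₜ = -0.6 × (4/9) × 15750 = -4200 cm⁻¹.
OSPE = CFSE(oct) − CFSE(tet) = -6300 − (-4200) = -2100 cm⁻¹.

-2100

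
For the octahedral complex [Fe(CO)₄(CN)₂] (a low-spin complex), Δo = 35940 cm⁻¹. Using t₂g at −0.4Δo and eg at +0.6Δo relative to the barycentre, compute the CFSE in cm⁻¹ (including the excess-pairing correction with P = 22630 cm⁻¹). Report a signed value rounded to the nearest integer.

Ligand charges: 4×(+0) from CO and 2×(-1) from CN⁻ sum to -2; with overall charge +0, Fe is +2.
Fe is in group 8, so Fe²⁺ is d⁶ (8 − 2 = 6).
Configuration: t₂g⁶ eg⁰.
Orbital CFSE = 6(-0.4) + 0(0.6) = -2.4Δo = -2.4 × 35940 = -86256 cm⁻¹.
High-spin d⁶ would be t₂g⁴ eg² with 1 pair; low-spin has 3, so 2 excess pairs cost +2P = +45260 cm⁻¹.
Net CFSE = -86256 + 45260 = -40996 cm⁻¹.

-40996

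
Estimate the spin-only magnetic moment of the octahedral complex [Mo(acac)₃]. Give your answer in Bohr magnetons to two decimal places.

3.87 Bohr magnetons

Each acac⁻ contributes -1; 3 × (-1) = -3. With overall charge +0, Mo is in the +3 oxidation state.
Group 6 minus oxidation state +3 gives a d³ configuration for Mo³⁺.
For octahedral d³ the high- and low-spin configurations coincide.
Configuration: t2g^3 e_g^0 → 3 unpaired electrons.
μ(spin-only) = √[3(3+2)] = √15 ≈ 3.87 Bohr magnetons.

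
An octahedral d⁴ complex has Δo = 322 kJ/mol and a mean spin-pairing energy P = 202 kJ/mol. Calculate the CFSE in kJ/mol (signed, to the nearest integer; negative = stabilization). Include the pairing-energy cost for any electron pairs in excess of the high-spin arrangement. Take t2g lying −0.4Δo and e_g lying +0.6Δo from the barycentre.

Since Δo = 322 kJ/mol > P = 202 kJ/mol, the complex adopts the low-spin configuration.
That gives t2g^4 e_g^0.
Orbital CFSE = -1.6Δo = -1.6 × 322 = -515 kJ/mol.
Excess pairs vs high-spin: 1 − 0 = 1; pairing cost = +202 kJ/mol.
Net CFSE = -515 + 202 = -313 kJ/mol.

-313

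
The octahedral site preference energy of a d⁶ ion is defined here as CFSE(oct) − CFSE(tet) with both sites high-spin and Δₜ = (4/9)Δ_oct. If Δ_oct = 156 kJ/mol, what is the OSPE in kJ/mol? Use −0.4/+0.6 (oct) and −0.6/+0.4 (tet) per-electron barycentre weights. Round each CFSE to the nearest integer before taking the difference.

-20

In an octahedral site d⁶ (HS) is t₂g⁴ eg², giving CFSE(oct) = -0.4Δ_oct = -62 kJ/mol.
Tetrahedral: e³ t₂³, CFSE = 3(−0.6) + 3(+0.4) = -0.6Δₜ = -0.6 × (4/9) × 156 = -42 kJ/mol.
Subtracting, OSPE = -62 − (-42) = -20 kJ/mol.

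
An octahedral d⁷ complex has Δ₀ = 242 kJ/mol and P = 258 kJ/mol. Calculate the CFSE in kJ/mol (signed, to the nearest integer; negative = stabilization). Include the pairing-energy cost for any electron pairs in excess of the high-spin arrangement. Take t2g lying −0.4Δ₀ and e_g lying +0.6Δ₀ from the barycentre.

Here Δ₀ < P (242 < 258), so the high-spin state is favoured.
Filling d⁷ accordingly: t2g^5 e_g^2.
Orbital CFSE = -0.8Δ₀ = -0.8 × 242 = -194 kJ/mol.
High-spin has no excess pairs, so no pairing correction applies.

-194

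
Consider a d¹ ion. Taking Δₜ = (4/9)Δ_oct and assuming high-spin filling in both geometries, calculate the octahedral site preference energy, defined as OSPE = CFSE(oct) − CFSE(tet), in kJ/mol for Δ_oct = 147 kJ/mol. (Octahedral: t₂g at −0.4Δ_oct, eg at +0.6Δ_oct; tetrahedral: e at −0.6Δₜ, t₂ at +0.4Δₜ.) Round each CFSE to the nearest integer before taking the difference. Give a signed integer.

In an octahedral site d¹ (HS) is t₂g¹ eg⁰, giving CFSE(oct) = -0.4Δ_oct = -59 kJ/mol.
Tetrahedral e¹ t₂⁰ gives -0.6Δₜ = -0.6 × (4/9) × 147 = -39 kJ/mol.
OSPE = CFSE(oct) − CFSE(tet) = -59 − (-39) = -20 kJ/mol.

-20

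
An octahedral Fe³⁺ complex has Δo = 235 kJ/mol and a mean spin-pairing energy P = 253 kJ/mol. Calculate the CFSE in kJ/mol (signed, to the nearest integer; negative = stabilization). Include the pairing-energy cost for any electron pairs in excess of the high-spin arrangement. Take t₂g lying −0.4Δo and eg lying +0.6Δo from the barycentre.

Fe is in group 8, so Fe³⁺ is d⁵ (8 − 3 = 5).
Since Δo = 235 kJ/mol < P = 253 kJ/mol, the complex adopts the high-spin configuration.
That gives t₂g³ eg².
Orbital CFSE = 0.0Δo = 0.0 × 235 = 0 kJ/mol.
High-spin has no excess pairs, so no pairing correction applies.

0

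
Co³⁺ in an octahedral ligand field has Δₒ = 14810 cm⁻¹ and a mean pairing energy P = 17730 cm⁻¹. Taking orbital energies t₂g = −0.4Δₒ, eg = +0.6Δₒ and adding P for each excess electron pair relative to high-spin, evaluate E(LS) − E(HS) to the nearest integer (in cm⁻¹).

Co³⁺: group 9, so d-count = 9 − 3 = 6.
In the high-spin limit (t₂g⁴ eg²) the orbital term is -0.4Δₒ = -5924 cm⁻¹, with no excess pairing.
Low-spin t₂g⁶ eg⁰ gives -2.4Δₒ = -35544 cm⁻¹, but forming 2 extra pairs costs 2P = 35460 cm⁻¹, so E(LS) = -35544 + 35460 = -84 cm⁻¹.
Thus E(LS) − E(HS) = 5840 cm⁻¹.

5840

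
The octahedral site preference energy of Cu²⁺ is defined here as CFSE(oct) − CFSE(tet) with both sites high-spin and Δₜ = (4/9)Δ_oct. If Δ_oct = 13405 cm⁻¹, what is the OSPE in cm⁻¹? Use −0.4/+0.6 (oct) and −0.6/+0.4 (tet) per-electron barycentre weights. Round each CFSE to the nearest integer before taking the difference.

Cu²⁺: group 11, so d-count = 11 − 2 = 9.
Octahedral (high-spin): t2g^6 e_g^3, CFSE = 6(−0.4) + 3(+0.6) = -0.6Δ_oct = -0.6 × 13405 = -8043 cm⁻¹.
Tetrahedral e^4 t2^5 gives -0.4Δₜ = -0.4 × (4/9) × 13405 = -2383 cm⁻¹.
OSPE = -8043 − (-2383) = -5660 cm⁻¹.

-5660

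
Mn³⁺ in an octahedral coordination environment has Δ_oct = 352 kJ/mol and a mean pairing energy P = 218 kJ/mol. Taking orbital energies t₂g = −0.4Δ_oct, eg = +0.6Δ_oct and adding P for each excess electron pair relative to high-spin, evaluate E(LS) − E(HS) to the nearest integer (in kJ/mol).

Group 7 minus oxidation state +3 gives a d⁴ configuration for Mn³⁺.
High-spin: t₂g³ eg¹, CFSE = -0.6Δ_oct = -211 kJ/mol.
Low-spin: t₂g⁴ eg⁰, orbital CFSE = -1.6Δ_oct = -563 kJ/mol; plus 1 excess pair × P = +218 kJ/mol; total -345 kJ/mol.
Thus E(LS) − E(HS) = -134 kJ/mol.

-134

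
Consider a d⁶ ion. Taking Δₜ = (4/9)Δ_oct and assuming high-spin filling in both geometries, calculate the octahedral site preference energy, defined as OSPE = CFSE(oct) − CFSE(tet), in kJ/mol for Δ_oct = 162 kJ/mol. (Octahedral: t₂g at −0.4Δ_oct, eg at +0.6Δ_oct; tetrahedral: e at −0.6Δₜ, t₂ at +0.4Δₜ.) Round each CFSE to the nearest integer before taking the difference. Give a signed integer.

In an octahedral site d⁶ (HS) is t₂g⁴ eg², giving CFSE(oct) = -0.4Δ_oct = -65 kJ/mol.
Tetrahedral e³ t₂³ gives -0.6Δₜ = -0.6 × (4/9) × 162 = -43 kJ/mol.
OSPE = -65 − (-43) = -22 kJ/mol.

-22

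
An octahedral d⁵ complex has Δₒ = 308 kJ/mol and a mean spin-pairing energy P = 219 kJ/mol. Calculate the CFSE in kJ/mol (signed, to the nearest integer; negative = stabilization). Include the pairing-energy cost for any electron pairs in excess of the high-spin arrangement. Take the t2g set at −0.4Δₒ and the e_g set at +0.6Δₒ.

Here Δₒ > P (308 > 219), so the low-spin state is favoured.
That gives t2g^5 e_g^0.
Orbital CFSE = -2.0Δₒ = -2.0 × 308 = -616 kJ/mol.
Excess pairs vs high-spin: 2 − 0 = 2; pairing cost = +438 kJ/mol.
Net CFSE = -616 + 438 = -178 kJ/mol.

-178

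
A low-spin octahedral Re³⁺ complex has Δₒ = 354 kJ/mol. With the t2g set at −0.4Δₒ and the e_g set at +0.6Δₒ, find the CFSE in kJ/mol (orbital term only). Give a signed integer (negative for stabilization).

Group 7 minus oxidation state +3 gives a d⁴ configuration for Re³⁺.
The d⁴ electrons fill as t2g^4 e_g^0.
Orbital CFSE = 4(-0.4) + 0(0.6) = -1.6Δₒ = -1.6 × 354 = -566 kJ/mol.

-566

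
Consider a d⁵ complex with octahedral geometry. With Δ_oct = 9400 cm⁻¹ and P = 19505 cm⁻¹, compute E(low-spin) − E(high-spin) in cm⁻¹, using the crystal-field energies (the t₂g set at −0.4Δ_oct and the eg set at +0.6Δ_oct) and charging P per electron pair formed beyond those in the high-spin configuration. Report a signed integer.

High-spin: t₂g³ eg², CFSE = 0.0Δ_oct = 0 cm⁻¹.
Low-spin t₂g⁵ eg⁰ gives -2.0Δ_oct = -18800 cm⁻¹, but forming 2 extra pairs costs 2P = 39010 cm⁻¹, so E(LS) = -18800 + 39010 = 20210 cm⁻¹.
The difference is 20210 − (0) = 20210 cm⁻¹, so high-spin lies lower.

20210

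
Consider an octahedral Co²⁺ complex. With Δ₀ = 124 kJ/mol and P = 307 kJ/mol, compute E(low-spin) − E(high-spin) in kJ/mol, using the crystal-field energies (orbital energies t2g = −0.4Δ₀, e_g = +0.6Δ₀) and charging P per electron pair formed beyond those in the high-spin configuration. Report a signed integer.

Co²⁺: group 9, so d-count = 9 − 2 = 7.
High-spin: t2g^5 e_g^2, CFSE = -0.8Δ₀ = -99 kJ/mol.
Low-spin: t2g^6 e_g^1, orbital CFSE = -1.8Δ₀ = -223 kJ/mol; plus 1 excess pair × P = +307 kJ/mol; total 84 kJ/mol.
Thus E(LS) − E(HS) = 183 kJ/mol.

183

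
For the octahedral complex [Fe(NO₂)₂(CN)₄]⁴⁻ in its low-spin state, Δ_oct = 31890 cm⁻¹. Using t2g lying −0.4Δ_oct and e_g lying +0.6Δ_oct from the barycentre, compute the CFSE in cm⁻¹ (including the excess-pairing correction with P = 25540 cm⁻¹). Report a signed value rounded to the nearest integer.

-25456

Ligand charges: 2×(-1) from NO₂⁻ and 4×(-1) from CN⁻ sum to -6; with overall charge -4, Fe is +2.
Fe²⁺: group 8, so d-count = 8 − 2 = 6.
Configuration: t2g^6 e_g^0.
CFSE(orbital) = 6×(-0.4Δ_oct) + 0×(0.6Δ_oct) = -2.4Δ_oct; with Δ_oct = 31890 cm⁻¹ that is -76536 cm⁻¹.
Pairing penalty: 3 pairs vs 1 in the high-spin reference → 2 extra × P = 51080 cm⁻¹.
Net CFSE = -76536 + 51080 = -25456 cm⁻¹.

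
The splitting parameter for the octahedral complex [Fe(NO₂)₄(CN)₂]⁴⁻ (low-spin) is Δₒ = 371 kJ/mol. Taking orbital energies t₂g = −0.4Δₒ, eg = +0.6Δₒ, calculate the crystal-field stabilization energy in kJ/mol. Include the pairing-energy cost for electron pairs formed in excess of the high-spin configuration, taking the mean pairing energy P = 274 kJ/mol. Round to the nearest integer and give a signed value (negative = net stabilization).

-342

Ligand charges: 4×(-1) from NO₂⁻ and 2×(-1) from CN⁻ sum to -6; with overall charge -4, Fe is +2.
Fe is in group 8, so Fe²⁺ is d⁶ (8 − 2 = 6).
The d⁶ electrons fill as t₂g⁶ eg⁰.
Orbital CFSE = 6(-0.4) + 0(0.6) = -2.4Δₒ = -2.4 × 371 = -890 kJ/mol.
High-spin d⁶ would be t₂g⁴ eg² with 1 pair; low-spin has 3, so 2 excess pairs cost +2P = +548 kJ/mol.
Combining: -890 + 548 = -342 kJ/mol.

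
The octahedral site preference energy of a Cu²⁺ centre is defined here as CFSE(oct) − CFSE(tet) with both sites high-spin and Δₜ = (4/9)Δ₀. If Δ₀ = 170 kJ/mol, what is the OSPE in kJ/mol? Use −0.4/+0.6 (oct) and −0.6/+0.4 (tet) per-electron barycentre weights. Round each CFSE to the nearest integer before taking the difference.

Cu is in group 11, so Cu²⁺ is d⁹ (11 − 2 = 9).
Octahedral high-spin t₂g⁶ eg³: CFSE = -0.6 × 170 = -102 kJ/mol.
Tetrahedral e⁴ t₂⁵ gives -0.4Δₜ = -0.4 × (4/9) × 170 = -30 kJ/mol.
Subtracting, OSPE = -102 − (-30) = -72 kJ/mol.

-72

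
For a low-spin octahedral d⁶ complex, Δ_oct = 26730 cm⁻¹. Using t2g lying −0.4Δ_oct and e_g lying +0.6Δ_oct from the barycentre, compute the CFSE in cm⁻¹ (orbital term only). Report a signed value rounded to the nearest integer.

-64152

Configuration: t2g^6 e_g^0.
CFSE(orbital) = 6×(-0.4Δ_oct) + 0×(0.6Δ_oct) = -2.4Δ_oct; with Δ_oct = 26730 cm⁻¹ that is -64152 cm⁻¹.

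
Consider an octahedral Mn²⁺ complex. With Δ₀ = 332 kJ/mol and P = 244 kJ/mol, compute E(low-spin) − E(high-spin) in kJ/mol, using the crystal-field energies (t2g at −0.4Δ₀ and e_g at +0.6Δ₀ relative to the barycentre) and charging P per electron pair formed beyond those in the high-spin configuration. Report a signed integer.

-176

Mn is in group 7, so Mn²⁺ is d⁵ (7 − 2 = 5).
High-spin: t2g^3 e_g^2, CFSE = 0.0Δ₀ = 0 kJ/mol.
Low-spin: t2g^5 e_g^0, orbital CFSE = -2.0Δ₀ = -664 kJ/mol; plus 2 excess pairs × P = +488 kJ/mol; total -176 kJ/mol.
The difference is -176 − (0) = -176 kJ/mol, so low-spin lies lower.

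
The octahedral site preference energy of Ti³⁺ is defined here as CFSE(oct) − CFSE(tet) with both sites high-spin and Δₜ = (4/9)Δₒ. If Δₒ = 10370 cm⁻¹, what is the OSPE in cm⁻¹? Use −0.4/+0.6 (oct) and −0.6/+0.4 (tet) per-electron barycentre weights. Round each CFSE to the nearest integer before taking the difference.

Ti sits in group 4; removing 3 electrons leaves Ti³⁺ with 4 − 3 = 1 d electrons.
Octahedral (high-spin): t2g^1 e_g^0, CFSE = 1(−0.4) + 0(+0.6) = -0.4Δₒ = -0.4 × 10370 = -4148 cm⁻¹.
Tetrahedral e^1 t2^0 gives -0.6Δₜ = -0.6 × (4/9) × 10370 = -2765 cm⁻¹.
OSPE = -4148 − (-2765) = -1383 cm⁻¹.

-1383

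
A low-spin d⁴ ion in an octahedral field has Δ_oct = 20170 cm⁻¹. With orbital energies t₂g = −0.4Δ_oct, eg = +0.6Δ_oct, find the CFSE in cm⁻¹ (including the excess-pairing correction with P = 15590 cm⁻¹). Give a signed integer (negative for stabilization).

The d⁴ electrons fill as t₂g⁴ eg⁰.
The orbital stabilization is -1.6Δ_oct = -1.6 × 20170 = -32272 cm⁻¹.
High-spin d⁴ would be t₂g³ eg¹ with 0 pairs; low-spin has 1, so 1 excess pair costs +1P = +15590 cm⁻¹.
Overall CFSE = -32272 + 15590 = -16682 cm⁻¹.

-16682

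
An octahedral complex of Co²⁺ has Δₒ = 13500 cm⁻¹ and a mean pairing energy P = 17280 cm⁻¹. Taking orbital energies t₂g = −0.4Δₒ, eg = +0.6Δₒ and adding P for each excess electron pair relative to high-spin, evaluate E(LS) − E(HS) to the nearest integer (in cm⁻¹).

Co²⁺: group 9, so d-count = 9 − 2 = 7.
High-spin d⁷ fills as t₂g⁵ eg² with CFSE 5(−0.4) + 2(+0.6) = -0.8Δₒ = -10800 cm⁻¹.
For low-spin the configuration is t₂g⁶ eg¹: orbital energy -1.8 × 13500 = -24300 cm⁻¹, and 1 additional pair relative to high-spin adds 17280 cm⁻¹, giving -7020 cm⁻¹.
The difference is -7020 − (-10800) = 3780 cm⁻¹, so high-spin lies lower.

3780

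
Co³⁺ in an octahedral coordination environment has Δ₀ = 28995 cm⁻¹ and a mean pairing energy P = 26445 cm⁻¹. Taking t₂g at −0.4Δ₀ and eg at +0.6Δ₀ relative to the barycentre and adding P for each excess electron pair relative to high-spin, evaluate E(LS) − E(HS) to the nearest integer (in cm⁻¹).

Co is in group 9, so Co³⁺ is d⁶ (9 − 3 = 6).
High-spin: t₂g⁴ eg², CFSE = -0.4Δ₀ = -11598 cm⁻¹.
Low-spin t₂g⁶ eg⁰ gives -2.4Δ₀ = -69588 cm⁻¹, but forming 2 extra pairs costs 2P = 52890 cm⁻¹, so E(LS) = -69588 + 52890 = -16698 cm⁻¹.
The difference is -16698 − (-11598) = -5100 cm⁻¹, so low-spin lies lower.

-5100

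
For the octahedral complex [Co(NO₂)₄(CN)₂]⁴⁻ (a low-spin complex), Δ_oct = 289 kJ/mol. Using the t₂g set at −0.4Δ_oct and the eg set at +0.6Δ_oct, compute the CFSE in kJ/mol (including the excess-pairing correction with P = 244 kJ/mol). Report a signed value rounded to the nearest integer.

Ligand charges: 4×(-1) from NO₂⁻ and 2×(-1) from CN⁻ sum to -6; with overall charge -4, Co is +2.
Co is in group 9, so Co²⁺ is d⁷ (9 − 2 = 7).
The d⁷ electrons fill as t₂g⁶ eg¹.
CFSE(orbital) = 6×(-0.4Δ_oct) + 1×(0.6Δ_oct) = -1.8Δ_oct; with Δ_oct = 289 kJ/mol that is -520 kJ/mol.
Relative to high-spin t₂g⁵ eg² (2 paired), the low-spin configuration has 1 additional pair, contributing +1 × 244 = +244 kJ/mol.
Combining: -520 + 244 = -276 kJ/mol.

-276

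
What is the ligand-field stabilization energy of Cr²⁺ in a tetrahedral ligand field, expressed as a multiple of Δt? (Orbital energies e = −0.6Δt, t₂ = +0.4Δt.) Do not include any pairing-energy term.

-0.4 Δt

Cr is in group 6, so Cr²⁺ is d⁴ (6 − 2 = 4).
Tetrahedral splitting is small, so the complex is high-spin.
Configuration: e² t₂².
CFSE = 2(-0.6Δt) + 2(0.4Δt) = -1.2Δt + 0.8Δt = -0.4Δt.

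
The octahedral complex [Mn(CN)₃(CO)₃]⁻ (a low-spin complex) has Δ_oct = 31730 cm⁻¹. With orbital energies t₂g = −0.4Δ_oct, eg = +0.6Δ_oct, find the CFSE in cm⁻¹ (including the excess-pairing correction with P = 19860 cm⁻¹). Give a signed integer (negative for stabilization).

Ligand charges: 3×(-1) from CN⁻ and 3×(+0) from CO sum to -3; with overall charge -1, Mn is +2.
Group 7 minus oxidation state +2 gives a d⁵ configuration for Mn²⁺.
Electron filling gives t₂g⁵ eg⁰.
Orbital CFSE = 5(-0.4) + 0(0.6) = -2.0Δ_oct = -2.0 × 31730 = -63460 cm⁻¹.
Pairing penalty: 2 pairs vs 0 in the high-spin reference → 2 extra × P = 39720 cm⁻¹.
Net CFSE = -63460 + 39720 = -23740 cm⁻¹.

-23740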